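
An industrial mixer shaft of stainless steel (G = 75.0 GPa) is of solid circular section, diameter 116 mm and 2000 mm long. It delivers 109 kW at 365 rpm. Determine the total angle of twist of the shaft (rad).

0.00428 rad

ω = 2π·365/60 = 38.22 rad/s, so T = P/ω = 109×10³ / 38.22 = 2852 N·m.
J = πd⁴/32 = π(0.116)⁴/32 = 1.778×10^-5 m⁴.
θ = T·L/(G·J) = 2852 × 2.00 / (75.0×10⁹ × 1.778×10^-5) = 4.278×10^-3 rad.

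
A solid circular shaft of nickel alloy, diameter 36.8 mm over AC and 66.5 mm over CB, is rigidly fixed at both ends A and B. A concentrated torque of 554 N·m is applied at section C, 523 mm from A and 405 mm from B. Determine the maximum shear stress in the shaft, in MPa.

8.94 MPa

Compatibility: T_A·a/J_AC = T_B·b/J_CB with T_A + T_B = T₀.
J_AC = 1.80×10^-7 m⁴, J_CB = 1.92×10^-6 m⁴, so T_A = T₀·(J_AC/a)/((J_AC/a)+(J_CB/b)) = 37.51 N·m, T_B = 516.5 N·m.
τ in each portion: τ_AC = 3.83×10^6 Pa, τ_CB = 8.94×10^6 Pa; maximum is in CB.
τ_max = T_CB·r/J = 516.5·0.0333/1.92×10^-6 = 8.945×10^6 Pa.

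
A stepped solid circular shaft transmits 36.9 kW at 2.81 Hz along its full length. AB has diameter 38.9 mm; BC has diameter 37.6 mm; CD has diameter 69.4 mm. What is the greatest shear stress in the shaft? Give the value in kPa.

ω = 2π·2.81 = 17.66 rad/s, so T = P/ω = 36.9×10³ / 17.66 = 2090 N·m.
Under the same torque, τ_max = 16T/(πd³) is largest where d is smallest — segment BC (d = 37.6 mm).
τ_max = 16·2090/(π·(0.0376)³) = 2.002×10^8 Pa.

200000 kPa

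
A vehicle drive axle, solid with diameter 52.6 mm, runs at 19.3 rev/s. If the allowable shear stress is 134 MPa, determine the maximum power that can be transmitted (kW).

J = πd⁴/32 = π(0.0526)⁴/32 = 7.515×10^-7 m⁴.
T_max = τ_allow·J/r = 1.34×10^8 × 7.515×10^-7 / 0.0263 = 3829 N·m.
ω = 2π·19.3 = 121.3 rad/s, so P_max = T_max·ω = 4.643×10^5 W.

464 kW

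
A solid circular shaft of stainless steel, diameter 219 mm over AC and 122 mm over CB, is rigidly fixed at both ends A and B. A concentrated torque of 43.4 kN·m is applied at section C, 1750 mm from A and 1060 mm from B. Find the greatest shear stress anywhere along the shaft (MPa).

Compatibility: T_A·a/J_AC = T_B·b/J_CB with T_A + T_B = T₀.
J_AC = 2.26×10^-4 m⁴, J_CB = 2.17×10^-5 m⁴, so T_A = T₀·(J_AC/a)/((J_AC/a)+(J_CB/b)) = 37450 N·m, T_B = 5954 N·m.
τ in each portion: τ_AC = 1.82×10^7 Pa, τ_CB = 1.67×10^7 Pa; maximum is in AC.
τ_max = T_AC·r/J = 37450·0.110/2.26×10^-4 = 1.816×10^7 Pa.

18.2 MPa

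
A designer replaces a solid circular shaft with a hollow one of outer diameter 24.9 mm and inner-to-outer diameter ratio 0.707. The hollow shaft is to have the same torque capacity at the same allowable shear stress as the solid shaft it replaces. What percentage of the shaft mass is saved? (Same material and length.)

Equal τ_max and T ⇒ the solid shaft needs d_s³ = d_o³(1−k⁴), so d_s = 24.9·(1−0.707⁴)^(1/3) = 22.62 mm.
Area ratio A_h/A_s = d_o²(1−k²)/d_s² = (1−k²)/(1−k⁴)^(2/3) = 0.6058.
Mass saving = 1 − 0.6058 = 39.4 %.

39.4 %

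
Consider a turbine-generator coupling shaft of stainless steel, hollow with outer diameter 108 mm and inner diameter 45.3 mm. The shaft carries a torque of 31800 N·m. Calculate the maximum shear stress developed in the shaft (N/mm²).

J = π(d_o⁴ − d_i⁴)/32 = π(0.108⁴ − 0.0453⁴)/32 = 1.294×10^-5 m⁴.
τ_max = T·r/J = 31800 × 0.0540 / 1.294×10^-5 = 1.327×10^8 Pa.

133 N/mm²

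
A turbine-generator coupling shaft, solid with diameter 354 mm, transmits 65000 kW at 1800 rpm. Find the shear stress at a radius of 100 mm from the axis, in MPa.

22.4 MPa

ω = 2π·1800/60 = 188.5 rad/s, so T = P/ω = 65000×10³ / 188.5 = 344800 N·m.
J = πd⁴/32 = π(0.354)⁴/32 = 1.542×10^-3 m⁴.
Shear stress varies linearly with radius: τ = T·r/J = 344800 × 0.100 / 1.542×10^-3 = 2.237×10^7 Pa.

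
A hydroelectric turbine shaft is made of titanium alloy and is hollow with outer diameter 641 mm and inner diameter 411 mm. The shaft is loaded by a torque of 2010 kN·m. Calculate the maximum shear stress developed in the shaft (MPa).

46.8 MPa

J = π(d_o⁴ − d_i⁴)/32 = π(0.641⁴ − 0.411⁴)/32 = 0.01377 m⁴.
τ_max = T·r/J = 2.010e6 × 0.321 / 0.01377 = 4.677×10^7 Pa.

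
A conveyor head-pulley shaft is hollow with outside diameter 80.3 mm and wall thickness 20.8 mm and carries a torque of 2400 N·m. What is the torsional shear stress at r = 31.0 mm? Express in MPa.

19.3 MPa

J = π(d_o⁴ − d_i⁴)/32 = π(0.0803⁴ − 0.0387⁴)/32 = 3.862×10^-6 m⁴.
Shear stress varies linearly with radius: τ = T·r/J = 2400 × 0.0310 / 3.862×10^-6 = 1.927×10^7 Pa.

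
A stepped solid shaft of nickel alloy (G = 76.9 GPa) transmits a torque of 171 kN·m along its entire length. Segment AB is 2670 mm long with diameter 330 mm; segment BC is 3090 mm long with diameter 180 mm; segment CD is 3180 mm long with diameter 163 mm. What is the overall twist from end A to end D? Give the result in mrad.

J_AB = π(0.330)⁴/32 = 1.16×10^-3 m⁴; J_BC = π(0.180)⁴/32 = 1.03×10^-4 m⁴; J_CD = π(0.163)⁴/32 = 6.93×10^-5 m⁴.
θ = (T/G)·Σ L_i/J_i = (171000/76.9×10⁹)·(2.67/1.16×10^-3 + 3.09/1.03×10^-4 + 3.18/6.93×10^-5) = 0.1738 rad.

174 mrad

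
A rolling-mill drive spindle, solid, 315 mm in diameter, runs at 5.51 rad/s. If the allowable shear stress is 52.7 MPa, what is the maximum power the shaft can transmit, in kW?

J = πd⁴/32 = π(0.315)⁴/32 = 9.666×10^-4 m⁴.
T_max = τ_allow·J/r = 5.27×10^7 × 9.666×10^-4 / 0.158 = 323400 N·m.
ω = 5.51 rad/s, so P_max = T_max·ω = 1.782×10^6 W.

1780 kW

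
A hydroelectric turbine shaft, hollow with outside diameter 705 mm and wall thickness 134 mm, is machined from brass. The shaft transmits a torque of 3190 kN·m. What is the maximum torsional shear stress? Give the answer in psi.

7890 psi

J = π(d_o⁴ − d_i⁴)/32 = π(0.705⁴ − 0.437⁴)/32 = 0.02067 m⁴.
τ_max = T·r/J = 3.190e6 × 0.352 / 0.02067 = 5.440×10^7 Pa.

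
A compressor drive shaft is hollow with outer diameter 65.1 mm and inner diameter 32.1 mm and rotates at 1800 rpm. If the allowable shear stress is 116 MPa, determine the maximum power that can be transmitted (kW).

1110 kW

J = π(d_o⁴ − d_i⁴)/32 = π(0.0651⁴ − 0.0321⁴)/32 = 1.659×10^-6 m⁴.
T_max = τ_allow·J/r = 1.16×10^8 × 1.659×10^-6 / 0.0325 = 5912 N·m.
ω = 2π·1800/60 = 188.5 rad/s, so P_max = T_max·ω = 1.114×10^6 W.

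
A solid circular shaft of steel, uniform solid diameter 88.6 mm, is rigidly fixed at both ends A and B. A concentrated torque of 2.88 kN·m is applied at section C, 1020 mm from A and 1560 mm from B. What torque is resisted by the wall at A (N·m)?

With uniform GJ and both ends fixed, compatibility θ_AC = θ_CB gives T_A·a = T_B·b, together with T_A + T_B = T₀.
T_A = T₀·b/(a+b) = 2880·1560/2580 = 1741 N·m; T_B = 1139 N·m.

1740 N·m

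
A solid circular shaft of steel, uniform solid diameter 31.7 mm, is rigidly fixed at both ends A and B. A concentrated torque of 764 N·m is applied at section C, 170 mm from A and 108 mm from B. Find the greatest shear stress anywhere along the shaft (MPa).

With uniform GJ and both ends fixed, compatibility θ_AC = θ_CB gives T_A·a = T_B·b, together with T_A + T_B = T₀.
T_A = T₀·b/(a+b) = 764.0·108/278.0 = 296.8 N·m; T_B = 467.2 N·m.
τ in each portion: τ_AC = 4.75×10^7 Pa, τ_CB = 7.47×10^7 Pa; maximum is in CB.
τ_max = T_CB·r/J = 467.2·0.0158/9.91×10^-8 = 7.469×10^7 Pa.

74.7 MPa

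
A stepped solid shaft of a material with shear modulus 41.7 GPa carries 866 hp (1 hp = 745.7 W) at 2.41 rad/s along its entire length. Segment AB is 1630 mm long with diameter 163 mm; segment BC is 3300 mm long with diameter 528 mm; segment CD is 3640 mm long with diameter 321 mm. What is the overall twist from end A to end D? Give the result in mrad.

ω = 2.41 rad/s, so T = P/ω = 866×745.7 / 2.410 = 268000 N·m.
J_AB = π(0.163)⁴/32 = 6.93×10^-5 m⁴; J_BC = π(0.528)⁴/32 = 7.63×10^-3 m⁴; J_CD = π(0.321)⁴/32 = 1.04×10^-3 m⁴.
θ = (T/G)·Σ L_i/J_i = (268000/41.7×10⁹)·(1.63/6.93×10^-5 + 3.30/7.63×10^-3 + 3.64/1.04×10^-3) = 0.1764 rad.

176 mrad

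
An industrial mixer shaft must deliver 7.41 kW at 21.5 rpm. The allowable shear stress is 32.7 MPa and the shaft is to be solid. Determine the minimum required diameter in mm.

80.0 mm

ω = 2π·21.5/60 = 2.251 rad/s, so T = P/ω = 7.41×10³ / 2.251 = 3291 N·m.
For a solid shaft τ_max = 16T/(πd³), so d = (16T/(π τ_allow))^(1/3) = (16·3291/(π·3.27×10^7))^(1/3) = 0.08003 m.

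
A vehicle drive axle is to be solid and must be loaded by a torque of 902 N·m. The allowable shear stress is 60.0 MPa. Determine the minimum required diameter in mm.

42.5 mm

For a solid shaft τ_max = 16T/(πd³), so d = (16T/(π τ_allow))^(1/3) = (16·902.0/(π·6.00×10^7))^(1/3) = 0.04246 m.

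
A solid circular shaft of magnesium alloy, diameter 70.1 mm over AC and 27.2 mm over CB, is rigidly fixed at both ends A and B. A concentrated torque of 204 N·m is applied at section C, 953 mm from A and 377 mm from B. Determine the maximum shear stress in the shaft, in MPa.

2.85 MPa

Compatibility: T_A·a/J_AC = T_B·b/J_CB with T_A + T_B = T₀.
J_AC = 2.37×10^-6 m⁴, J_CB = 5.37×10^-8 m⁴, so T_A = T₀·(J_AC/a)/((J_AC/a)+(J_CB/b)) = 192.9 N·m, T_B = 11.06 N·m.
τ in each portion: τ_AC = 2.85×10^6 Pa, τ_CB = 2.80×10^6 Pa; maximum is in AC.
τ_max = T_AC·r/J = 192.9·0.0350/2.37×10^-6 = 2.853×10^6 Pa.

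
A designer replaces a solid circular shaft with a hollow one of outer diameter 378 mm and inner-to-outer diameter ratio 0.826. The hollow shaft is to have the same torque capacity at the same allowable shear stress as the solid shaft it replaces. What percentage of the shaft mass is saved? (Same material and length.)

51.8 %

Equal τ_max and T ⇒ the solid shaft needs d_s³ = d_o³(1−k⁴), so d_s = 378·(1−0.826⁴)^(1/3) = 306.8 mm.
Area ratio A_h/A_s = d_o²(1−k²)/d_s² = (1−k²)/(1−k⁴)^(2/3) = 0.4824.
Mass saving = 1 − 0.4824 = 51.8 %.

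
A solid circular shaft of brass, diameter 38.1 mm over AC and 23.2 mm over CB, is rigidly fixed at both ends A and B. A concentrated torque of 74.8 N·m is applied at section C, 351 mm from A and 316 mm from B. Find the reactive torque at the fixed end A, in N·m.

64.9 N·m

Compatibility: T_A·a/J_AC = T_B·b/J_CB with T_A + T_B = T₀.
J_AC = 2.07×10^-7 m⁴, J_CB = 2.84×10^-8 m⁴, so T_A = T₀·(J_AC/a)/((J_AC/a)+(J_CB/b)) = 64.89 N·m, T_B = 9.910 N·m.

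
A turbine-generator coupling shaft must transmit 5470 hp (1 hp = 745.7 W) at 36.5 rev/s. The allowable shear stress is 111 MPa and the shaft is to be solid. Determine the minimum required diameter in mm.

93.4 mm

ω = 2π·36.5 = 229.3 rad/s, so T = P/ω = 5470×745.7 / 229.3 = 17790 N·m.
For a solid shaft τ_max = 16T/(πd³), so d = (16T/(π τ_allow))^(1/3) = (16·17790/(π·1.11×10^8))^(1/3) = 0.09345 m.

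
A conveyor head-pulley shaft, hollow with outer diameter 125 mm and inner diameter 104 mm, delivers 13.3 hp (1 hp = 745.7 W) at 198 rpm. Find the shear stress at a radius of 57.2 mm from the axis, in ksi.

ω = 2π·198/60 = 20.73 rad/s, so T = P/ω = 13.3×745.7 / 20.73 = 478.3 N·m.
J = π(d_o⁴ − d_i⁴)/32 = π(0.125⁴ − 0.104⁴)/32 = 1.248×10^-5 m⁴.
Shear stress varies linearly with radius: τ = T·r/J = 478.3 × 0.0572 / 1.248×10^-5 = 2.192×10^6 Pa.

0.318 ksi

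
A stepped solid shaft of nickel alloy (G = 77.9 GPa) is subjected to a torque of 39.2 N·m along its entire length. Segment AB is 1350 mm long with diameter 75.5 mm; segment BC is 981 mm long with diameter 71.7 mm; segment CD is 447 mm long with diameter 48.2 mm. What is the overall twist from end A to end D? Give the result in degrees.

J_AB = π(0.0755)⁴/32 = 3.19×10^-6 m⁴; J_BC = π(0.0717)⁴/32 = 2.59×10^-6 m⁴; J_CD = π(0.0482)⁴/32 = 5.30×10^-7 m⁴.
θ = (T/G)·Σ L_i/J_i = (39.20/77.9×10⁹)·(1.35/3.19×10^-6 + 0.981/2.59×10^-6 + 0.447/5.30×10^-7) = 8.277×10^-4 rad.

0.0474°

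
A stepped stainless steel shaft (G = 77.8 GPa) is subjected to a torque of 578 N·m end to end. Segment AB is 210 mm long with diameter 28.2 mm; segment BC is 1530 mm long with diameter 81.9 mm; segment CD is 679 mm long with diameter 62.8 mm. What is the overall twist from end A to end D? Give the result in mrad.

31.0 mrad

J_AB = π(0.0282)⁴/32 = 6.21×10^-8 m⁴; J_BC = π(0.0819)⁴/32 = 4.42×10^-6 m⁴; J_CD = π(0.0628)⁴/32 = 1.53×10^-6 m⁴.
θ = (T/G)·Σ L_i/J_i = (578.0/77.8×10⁹)·(0.210/6.21×10^-8 + 1.53/4.42×10^-6 + 0.679/1.53×10^-6) = 0.03101 rad.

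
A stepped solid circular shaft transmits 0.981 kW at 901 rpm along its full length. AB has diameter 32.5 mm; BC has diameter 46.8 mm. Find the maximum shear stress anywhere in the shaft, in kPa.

ω = 2π·901/60 = 94.35 rad/s, so T = P/ω = 0.981×10³ / 94.35 = 10.40 N·m.
Under the same torque, τ_max = 16T/(πd³) is largest where d is smallest — segment AB (d = 32.5 mm).
τ_max = 16·10.40/(π·(0.0325)³) = 1.543×10^6 Pa.

1540 kPa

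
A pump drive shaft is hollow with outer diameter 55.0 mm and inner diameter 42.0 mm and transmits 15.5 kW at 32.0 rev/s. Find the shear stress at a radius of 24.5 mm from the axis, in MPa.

3.19 MPa

ω = 2π·32.0 = 201.1 rad/s, so T = P/ω = 15.5×10³ / 201.1 = 77.09 N·m.
J = π(d_o⁴ − d_i⁴)/32 = π(0.0550⁴ − 0.0420⁴)/32 = 5.929×10^-7 m⁴.
Shear stress varies linearly with radius: τ = T·r/J = 77.09 × 0.0245 / 5.929×10^-7 = 3.186×10^6 Pa.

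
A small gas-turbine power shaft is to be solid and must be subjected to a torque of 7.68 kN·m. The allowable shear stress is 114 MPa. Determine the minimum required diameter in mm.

For a solid shaft τ_max = 16T/(πd³), so d = (16T/(π τ_allow))^(1/3) = (16·7680/(π·1.14×10^8))^(1/3) = 0.07001 m.

70.0 mm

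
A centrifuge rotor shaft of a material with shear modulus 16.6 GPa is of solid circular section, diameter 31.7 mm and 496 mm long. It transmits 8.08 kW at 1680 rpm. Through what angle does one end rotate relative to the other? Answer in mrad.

ω = 2π·1680/60 = 175.9 rad/s, so T = P/ω = 8.08×10³ / 175.9 = 45.93 N·m.
J = πd⁴/32 = π(0.0317)⁴/32 = 9.914×10^-8 m⁴.
θ = T·L/(G·J) = 45.93 × 0.496 / (16.6×10⁹ × 9.914×10^-8) = 0.01384 rad.

13.8 mrad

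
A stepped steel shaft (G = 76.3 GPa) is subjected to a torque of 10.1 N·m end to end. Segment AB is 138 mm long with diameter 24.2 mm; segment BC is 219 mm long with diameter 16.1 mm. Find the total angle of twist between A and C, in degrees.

J_AB = π(0.0242)⁴/32 = 3.37×10^-8 m⁴; J_BC = π(0.0161)⁴/32 = 6.60×10^-9 m⁴.
θ = (T/G)·Σ L_i/J_i = (10.10/76.3×10⁹)·(0.138/3.37×10^-8 + 0.219/6.60×10^-9) = 4.937×10^-3 rad.

0.283°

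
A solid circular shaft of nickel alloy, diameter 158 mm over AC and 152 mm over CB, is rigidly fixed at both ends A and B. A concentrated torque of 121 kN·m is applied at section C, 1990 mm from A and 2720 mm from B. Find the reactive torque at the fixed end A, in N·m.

74400 N·m

Compatibility: T_A·a/J_AC = T_B·b/J_CB with T_A + T_B = T₀.
J_AC = 6.12×10^-5 m⁴, J_CB = 5.24×10^-5 m⁴, so T_A = T₀·(J_AC/a)/((J_AC/a)+(J_CB/b)) = 74390 N·m, T_B = 46610 N·m.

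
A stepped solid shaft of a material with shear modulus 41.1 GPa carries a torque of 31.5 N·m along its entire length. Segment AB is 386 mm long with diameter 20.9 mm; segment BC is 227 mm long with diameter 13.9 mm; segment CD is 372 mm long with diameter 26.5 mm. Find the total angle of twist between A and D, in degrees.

J_AB = π(0.0209)⁴/32 = 1.87×10^-8 m⁴; J_BC = π(0.0139)⁴/32 = 3.66×10^-9 m⁴; J_CD = π(0.0265)⁴/32 = 4.84×10^-8 m⁴.
θ = (T/G)·Σ L_i/J_i = (31.50/41.1×10⁹)·(0.386/1.87×10^-8 + 0.227/3.66×10^-9 + 0.372/4.84×10^-8) = 0.06915 rad.

3.96°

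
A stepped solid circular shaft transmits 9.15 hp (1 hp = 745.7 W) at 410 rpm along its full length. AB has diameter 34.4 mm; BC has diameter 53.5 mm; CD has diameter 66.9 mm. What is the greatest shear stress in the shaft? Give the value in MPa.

19.9 MPa

ω = 2π·410/60 = 42.94 rad/s, so T = P/ω = 9.15×745.7 / 42.94 = 158.9 N·m.
Under the same torque, τ_max = 16T/(πd³) is largest where d is smallest — segment AB (d = 34.4 mm).
τ_max = 16·158.9/(π·(0.0344)³) = 1.988×10^7 Pa.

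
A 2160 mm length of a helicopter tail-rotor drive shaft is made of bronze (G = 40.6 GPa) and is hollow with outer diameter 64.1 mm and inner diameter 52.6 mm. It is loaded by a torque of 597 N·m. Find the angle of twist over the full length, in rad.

0.0351 rad

J = π(d_o⁴ − d_i⁴)/32 = π(0.0641⁴ − 0.0526⁴)/32 = 9.059×10^-7 m⁴.
θ = T·L/(G·J) = 597.0 × 2.16 / (40.6×10⁹ × 9.059×10^-7) = 0.03506 rad.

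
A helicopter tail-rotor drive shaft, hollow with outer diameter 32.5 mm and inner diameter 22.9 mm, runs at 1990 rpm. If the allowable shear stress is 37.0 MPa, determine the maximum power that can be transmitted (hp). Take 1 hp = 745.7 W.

52.5 hp

J = π(d_o⁴ − d_i⁴)/32 = π(0.0325⁴ − 0.0229⁴)/32 = 8.253×10^-8 m⁴.
T_max = τ_allow·J/r = 3.70×10^7 × 8.253×10^-8 / 0.0163 = 187.9 N·m.
ω = 2π·1990/60 = 208.4 rad/s, so P_max = T_max·ω = 3.916×10^4 W.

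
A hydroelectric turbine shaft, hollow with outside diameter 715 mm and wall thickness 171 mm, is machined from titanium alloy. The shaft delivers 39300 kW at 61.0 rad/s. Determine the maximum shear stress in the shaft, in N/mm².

ω = 61.0 rad/s, so T = P/ω = 39300×10³ / 61.00 = 644300 N·m.
J = π(d_o⁴ − d_i⁴)/32 = π(0.715⁴ − 0.373⁴)/32 = 0.02376 m⁴.
τ_max = T·r/J = 644300 × 0.357 / 0.02376 = 9.695×10^6 Pa.

9.69 N/mm²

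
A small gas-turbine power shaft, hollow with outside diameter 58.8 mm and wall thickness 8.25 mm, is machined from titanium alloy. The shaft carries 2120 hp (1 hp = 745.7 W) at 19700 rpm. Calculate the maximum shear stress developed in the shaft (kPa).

ω = 2π·19700/60 = 2063 rad/s, so T = P/ω = 2120×745.7 / 2063 = 766.3 N·m.
J = π(d_o⁴ − d_i⁴)/32 = π(0.0588⁴ − 0.0423⁴)/32 = 8.593×10^-7 m⁴.
τ_max = T·r/J = 766.3 × 0.0294 / 8.593×10^-7 = 2.622×10^7 Pa.

26200 kPa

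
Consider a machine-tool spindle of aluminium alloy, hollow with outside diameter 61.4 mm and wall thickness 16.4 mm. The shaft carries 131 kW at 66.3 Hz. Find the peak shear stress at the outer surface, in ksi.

1.05 ksi

ω = 2π·66.3 = 416.6 rad/s, so T = P/ω = 131×10³ / 416.6 = 314.5 N·m.
J = π(d_o⁴ − d_i⁴)/32 = π(0.0614⁴ − 0.0286⁴)/32 = 1.330×10^-6 m⁴.
τ_max = T·r/J = 314.5 × 0.0307 / 1.330×10^-6 = 7.261×10^6 Pa.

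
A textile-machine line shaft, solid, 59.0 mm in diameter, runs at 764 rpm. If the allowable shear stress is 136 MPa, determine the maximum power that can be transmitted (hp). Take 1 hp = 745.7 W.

J = πd⁴/32 = π(0.0590)⁴/32 = 1.190×10^-6 m⁴.
T_max = τ_allow·J/r = 1.36×10^8 × 1.190×10^-6 / 0.0295 = 5484 N·m.
ω = 2π·764/60 = 80.01 rad/s, so P_max = T_max·ω = 4.388×10^5 W.

588 hp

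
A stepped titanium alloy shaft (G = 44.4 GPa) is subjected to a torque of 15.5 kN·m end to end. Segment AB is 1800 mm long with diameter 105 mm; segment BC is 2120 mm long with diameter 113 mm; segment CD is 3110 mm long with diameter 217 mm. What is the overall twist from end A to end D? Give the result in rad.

J_AB = π(0.105)⁴/32 = 1.19×10^-5 m⁴; J_BC = π(0.113)⁴/32 = 1.60×10^-5 m⁴; J_CD = π(0.217)⁴/32 = 2.18×10^-4 m⁴.
θ = (T/G)·Σ L_i/J_i = (15500/44.4×10⁹)·(1.80/1.19×10^-5 + 2.12/1.60×10^-5 + 3.11/2.18×10^-4) = 0.1039 rad.

0.104 rad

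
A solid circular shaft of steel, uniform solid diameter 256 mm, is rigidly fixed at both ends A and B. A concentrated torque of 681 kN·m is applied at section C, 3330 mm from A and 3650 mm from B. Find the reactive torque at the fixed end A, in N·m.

356000 N·m

With uniform GJ and both ends fixed, compatibility θ_AC = θ_CB gives T_A·a = T_B·b, together with T_A + T_B = T₀.
T_A = T₀·b/(a+b) = 681000·3650/6980 = 356100 N·m; T_B = 324900 N·m.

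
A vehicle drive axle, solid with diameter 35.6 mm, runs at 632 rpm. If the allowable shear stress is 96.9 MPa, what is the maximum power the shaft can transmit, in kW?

J = πd⁴/32 = π(0.0356)⁴/32 = 1.577×10^-7 m⁴.
T_max = τ_allow·J/r = 9.69×10^7 × 1.577×10^-7 / 0.0178 = 858.4 N·m.
ω = 2π·632/60 = 66.18 rad/s, so P_max = T_max·ω = 5.681×10^4 W.

56.8 kW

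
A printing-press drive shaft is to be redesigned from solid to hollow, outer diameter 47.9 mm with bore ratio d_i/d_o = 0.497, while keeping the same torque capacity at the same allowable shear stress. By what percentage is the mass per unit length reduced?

21.5 %

Equal τ_max and T ⇒ the solid shaft needs d_s³ = d_o³(1−k⁴), so d_s = 47.9·(1−0.497⁴)^(1/3) = 46.91 mm.
Area ratio A_h/A_s = d_o²(1−k²)/d_s² = (1−k²)/(1−k⁴)^(2/3) = 0.7853.
Mass saving = 1 − 0.7853 = 21.5 %.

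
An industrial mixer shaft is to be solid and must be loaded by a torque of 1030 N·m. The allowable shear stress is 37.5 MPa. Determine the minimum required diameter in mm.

For a solid shaft τ_max = 16T/(πd³), so d = (16T/(π τ_allow))^(1/3) = (16·1030/(π·3.75×10^7))^(1/3) = 0.05191 m.

51.9 mm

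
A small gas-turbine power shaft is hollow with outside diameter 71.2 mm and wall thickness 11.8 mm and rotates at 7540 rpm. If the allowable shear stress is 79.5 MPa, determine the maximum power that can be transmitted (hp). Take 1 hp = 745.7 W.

J = π(d_o⁴ − d_i⁴)/32 = π(0.0712⁴ − 0.0476⁴)/32 = 2.019×10^-6 m⁴.
T_max = τ_allow·J/r = 7.95×10^7 × 2.019×10^-6 / 0.0356 = 4509 N·m.
ω = 2π·7540/60 = 789.6 rad/s, so P_max = T_max·ω = 3.560×10^6 W.

4770 hp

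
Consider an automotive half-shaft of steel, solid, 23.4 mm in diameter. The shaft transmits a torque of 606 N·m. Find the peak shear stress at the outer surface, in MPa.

241 MPa

J = πd⁴/32 = π(0.0234)⁴/32 = 2.943×10^-8 m⁴.
τ_max = T·r/J = 606.0 × 0.0117 / 2.943×10^-8 = 2.409×10^8 Pa.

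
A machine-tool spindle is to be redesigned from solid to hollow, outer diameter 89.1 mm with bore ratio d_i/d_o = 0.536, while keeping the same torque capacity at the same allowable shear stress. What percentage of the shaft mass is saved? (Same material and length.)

24.5 %

Equal τ_max and T ⇒ the solid shaft needs d_s³ = d_o³(1−k⁴), so d_s = 89.1·(1−0.536⁴)^(1/3) = 86.58 mm.
Area ratio A_h/A_s = d_o²(1−k²)/d_s² = (1−k²)/(1−k⁴)^(2/3) = 0.7548.
Mass saving = 1 − 0.7548 = 24.5 %.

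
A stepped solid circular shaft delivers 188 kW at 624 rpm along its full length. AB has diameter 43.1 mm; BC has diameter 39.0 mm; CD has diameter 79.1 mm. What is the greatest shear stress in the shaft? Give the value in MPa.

ω = 2π·624/60 = 65.35 rad/s, so T = P/ω = 188×10³ / 65.35 = 2877 N·m.
Under the same torque, τ_max = 16T/(πd³) is largest where d is smallest — segment BC (d = 39.0 mm).
τ_max = 16·2877/(π·(0.0390)³) = 2.470×10^8 Pa.

247 MPa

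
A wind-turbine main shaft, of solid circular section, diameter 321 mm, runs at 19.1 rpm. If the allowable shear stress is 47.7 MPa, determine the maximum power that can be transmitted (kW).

620 kW

J = πd⁴/32 = π(0.321)⁴/32 = 1.042×10^-3 m⁴.
T_max = τ_allow·J/r = 4.77×10^7 × 1.042×10^-3 / 0.161 = 309800 N·m.
ω = 2π·19.1/60 = 2.000 rad/s, so P_max = T_max·ω = 6.196×10^5 W.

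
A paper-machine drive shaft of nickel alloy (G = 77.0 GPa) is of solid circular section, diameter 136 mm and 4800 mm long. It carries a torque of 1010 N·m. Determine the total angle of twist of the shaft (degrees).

J = πd⁴/32 = π(0.136)⁴/32 = 3.359×10^-5 m⁴.
θ = T·L/(G·J) = 1010 × 4.80 / (77.0×10⁹ × 3.359×10^-5) = 1.875×10^-3 rad.

0.107°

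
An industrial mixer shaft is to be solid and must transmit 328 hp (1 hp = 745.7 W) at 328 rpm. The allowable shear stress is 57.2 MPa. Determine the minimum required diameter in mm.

85.9 mm

ω = 2π·328/60 = 34.35 rad/s, so T = P/ω = 328×745.7 / 34.35 = 7121 N·m.
For a solid shaft τ_max = 16T/(πd³), so d = (16T/(π τ_allow))^(1/3) = (16·7121/(π·5.72×10^7))^(1/3) = 0.08591 m.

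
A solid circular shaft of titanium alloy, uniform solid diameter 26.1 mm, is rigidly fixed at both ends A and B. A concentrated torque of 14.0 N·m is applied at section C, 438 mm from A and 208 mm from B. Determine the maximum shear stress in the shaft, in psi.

With uniform GJ and both ends fixed, compatibility θ_AC = θ_CB gives T_A·a = T_B·b, together with T_A + T_B = T₀.
T_A = T₀·b/(a+b) = 14.00·208/646.0 = 4.508 N·m; T_B = 9.492 N·m.
τ in each portion: τ_AC = 1.29×10^6 Pa, τ_CB = 2.72×10^6 Pa; maximum is in CB.
τ_max = T_CB·r/J = 9.492·0.0131/4.56×10^-8 = 2.719×10^6 Pa.

394 psi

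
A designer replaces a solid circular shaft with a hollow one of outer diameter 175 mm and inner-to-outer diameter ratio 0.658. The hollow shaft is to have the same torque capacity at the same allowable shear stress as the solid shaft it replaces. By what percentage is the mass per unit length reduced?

Equal τ_max and T ⇒ the solid shaft needs d_s³ = d_o³(1−k⁴), so d_s = 175·(1−0.658⁴)^(1/3) = 163.3 mm.
Area ratio A_h/A_s = d_o²(1−k²)/d_s² = (1−k²)/(1−k⁴)^(2/3) = 0.6512.
Mass saving = 1 − 0.6512 = 34.9 %.

34.9 %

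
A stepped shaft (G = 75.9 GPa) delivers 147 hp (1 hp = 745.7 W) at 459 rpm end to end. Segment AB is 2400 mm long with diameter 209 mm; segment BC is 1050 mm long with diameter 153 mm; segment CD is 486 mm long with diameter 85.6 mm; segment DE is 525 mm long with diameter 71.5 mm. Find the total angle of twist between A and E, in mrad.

ω = 2π·459/60 = 48.07 rad/s, so T = P/ω = 147×745.7 / 48.07 = 2281 N·m.
J_AB = π(0.209)⁴/32 = 1.87×10^-4 m⁴; J_BC = π(0.153)⁴/32 = 5.38×10^-5 m⁴; J_CD = π(0.0856)⁴/32 = 5.27×10^-6 m⁴; J_DE = π(0.0715)⁴/32 = 2.57×10^-6 m⁴.
θ = (T/G)·Σ L_i/J_i = (2281/75.9×10⁹)·(2.40/1.87×10^-4 + 1.05/5.38×10^-5 + 0.486/5.27×10^-6 + 0.525/2.57×10^-6) = 9.890×10^-3 rad.

9.89 mrad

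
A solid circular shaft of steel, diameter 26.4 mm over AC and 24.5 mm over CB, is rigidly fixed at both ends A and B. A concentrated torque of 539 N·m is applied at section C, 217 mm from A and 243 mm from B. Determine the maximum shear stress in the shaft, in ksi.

13.0 ksi

Compatibility: T_A·a/J_AC = T_B·b/J_CB with T_A + T_B = T₀.
J_AC = 4.77×10^-8 m⁴, J_CB = 3.54×10^-8 m⁴, so T_A = T₀·(J_AC/a)/((J_AC/a)+(J_CB/b)) = 324.2 N·m, T_B = 214.8 N·m.
τ in each portion: τ_AC = 8.97×10^7 Pa, τ_CB = 7.44×10^7 Pa; maximum is in AC.
τ_max = T_AC·r/J = 324.2·0.0132/4.77×10^-8 = 8.975×10^7 Pa.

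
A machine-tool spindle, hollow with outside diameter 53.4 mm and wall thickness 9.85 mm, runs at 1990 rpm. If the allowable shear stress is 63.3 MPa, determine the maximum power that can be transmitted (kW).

332 kW

J = π(d_o⁴ − d_i⁴)/32 = π(0.0534⁴ − 0.0337⁴)/32 = 6.717×10^-7 m⁴.
T_max = τ_allow·J/r = 6.33×10^7 × 6.717×10^-7 / 0.0267 = 1592 N·m.
ω = 2π·1990/60 = 208.4 rad/s, so P_max = T_max·ω = 3.318×10^5 W.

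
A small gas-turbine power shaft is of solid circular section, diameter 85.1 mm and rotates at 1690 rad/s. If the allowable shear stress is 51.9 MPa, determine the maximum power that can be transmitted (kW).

10600 kW

J = πd⁴/32 = π(0.0851)⁴/32 = 5.149×10^-6 m⁴.
T_max = τ_allow·J/r = 5.19×10^7 × 5.149×10^-6 / 0.0425 = 6280 N·m.
ω = 1690 rad/s, so P_max = T_max·ω = 1.061×10^7 W.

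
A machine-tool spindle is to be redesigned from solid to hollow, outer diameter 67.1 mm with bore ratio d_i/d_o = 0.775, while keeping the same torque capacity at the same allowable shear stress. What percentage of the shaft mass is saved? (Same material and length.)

46.2 %

Equal τ_max and T ⇒ the solid shaft needs d_s³ = d_o³(1−k⁴), so d_s = 67.1·(1−0.775⁴)^(1/3) = 57.80 mm.
Area ratio A_h/A_s = d_o²(1−k²)/d_s² = (1−k²)/(1−k⁴)^(2/3) = 0.5382.
Mass saving = 1 − 0.5382 = 46.2 %.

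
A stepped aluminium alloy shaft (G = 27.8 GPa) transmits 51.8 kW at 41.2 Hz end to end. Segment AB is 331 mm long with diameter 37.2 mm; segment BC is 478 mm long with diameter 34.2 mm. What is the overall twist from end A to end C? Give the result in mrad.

ω = 2π·41.2 = 258.9 rad/s, so T = P/ω = 51.8×10³ / 258.9 = 200.1 N·m.
J_AB = π(0.0372)⁴/32 = 1.88×10^-7 m⁴; J_BC = π(0.0342)⁴/32 = 1.34×10^-7 m⁴.
θ = (T/G)·Σ L_i/J_i = (200.1/27.8×10⁹)·(0.331/1.88×10^-7 + 0.478/1.34×10^-7) = 0.03829 rad.

38.3 mrad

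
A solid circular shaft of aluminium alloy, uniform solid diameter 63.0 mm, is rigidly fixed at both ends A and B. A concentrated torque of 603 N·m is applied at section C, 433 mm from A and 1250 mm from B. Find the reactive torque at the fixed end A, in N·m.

448 N·m

With uniform GJ and both ends fixed, compatibility θ_AC = θ_CB gives T_A·a = T_B·b, together with T_A + T_B = T₀.
T_A = T₀·b/(a+b) = 603.0·1250/1683 = 447.9 N·m; T_B = 155.1 N·m.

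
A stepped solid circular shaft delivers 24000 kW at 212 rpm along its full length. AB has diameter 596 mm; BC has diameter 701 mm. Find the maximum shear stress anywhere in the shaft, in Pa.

2.60e7 Pa

ω = 2π·212/60 = 22.20 rad/s, so T = P/ω = 24000×10³ / 22.20 = 1.081e6 N·m.
Under the same torque, τ_max = 16T/(πd³) is largest where d is smallest — segment AB (d = 596 mm).
τ_max = 16·1.081e6/(π·(0.596)³) = 2.601×10^7 Pa.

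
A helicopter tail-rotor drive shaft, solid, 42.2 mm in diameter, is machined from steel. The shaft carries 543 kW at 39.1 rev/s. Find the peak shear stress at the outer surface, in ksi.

ω = 2π·39.1 = 245.7 rad/s, so T = P/ω = 543×10³ / 245.7 = 2210 N·m.
J = πd⁴/32 = π(0.0422)⁴/32 = 3.114×10^-7 m⁴.
τ_max = T·r/J = 2210 × 0.0211 / 3.114×10^-7 = 1.498×10^8 Pa.

21.7 ksi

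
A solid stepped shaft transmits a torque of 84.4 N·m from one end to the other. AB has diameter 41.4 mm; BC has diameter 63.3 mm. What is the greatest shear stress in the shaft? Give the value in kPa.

6060 kPa

Under the same torque, τ_max = 16T/(πd³) is largest where d is smallest — segment AB (d = 41.4 mm).
τ_max = 16·84.40/(π·(0.0414)³) = 6.058×10^6 Pa.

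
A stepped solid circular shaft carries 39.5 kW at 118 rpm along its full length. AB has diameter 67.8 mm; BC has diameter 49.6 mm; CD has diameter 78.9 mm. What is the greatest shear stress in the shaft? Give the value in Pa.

ω = 2π·118/60 = 12.36 rad/s, so T = P/ω = 39.5×10³ / 12.36 = 3197 N·m.
Under the same torque, τ_max = 16T/(πd³) is largest where d is smallest — segment BC (d = 49.6 mm).
τ_max = 16·3197/(π·(0.0496)³) = 1.334×10^8 Pa.

1.33e8 Pa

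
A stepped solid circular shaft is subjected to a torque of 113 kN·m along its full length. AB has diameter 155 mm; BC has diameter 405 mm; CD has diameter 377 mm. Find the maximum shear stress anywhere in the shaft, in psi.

22400 psi

Under the same torque, τ_max = 16T/(πd³) is largest where d is smallest — segment AB (d = 155 mm).
τ_max = 16·113000/(π·(0.155)³) = 1.545×10^8 Pa.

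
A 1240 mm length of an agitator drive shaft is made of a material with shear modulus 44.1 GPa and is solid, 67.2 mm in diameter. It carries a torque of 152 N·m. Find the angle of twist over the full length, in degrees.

0.122°

J = πd⁴/32 = π(0.0672)⁴/32 = 2.002×10^-6 m⁴.
θ = T·L/(G·J) = 152.0 × 1.24 / (44.1×10⁹ × 2.002×10^-6) = 2.135×10^-3 rad.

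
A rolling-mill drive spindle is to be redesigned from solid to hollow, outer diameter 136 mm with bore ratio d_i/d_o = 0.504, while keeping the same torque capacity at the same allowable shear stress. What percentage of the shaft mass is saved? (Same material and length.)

22.0 %

Equal τ_max and T ⇒ the solid shaft needs d_s³ = d_o³(1−k⁴), so d_s = 136·(1−0.504⁴)^(1/3) = 133.0 mm.
Area ratio A_h/A_s = d_o²(1−k²)/d_s² = (1−k²)/(1−k⁴)^(2/3) = 0.7799.
Mass saving = 1 − 0.7799 = 22.0 %.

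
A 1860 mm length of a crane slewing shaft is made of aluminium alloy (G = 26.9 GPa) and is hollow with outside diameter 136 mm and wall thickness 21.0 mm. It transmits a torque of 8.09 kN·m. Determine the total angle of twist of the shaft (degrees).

J = π(d_o⁴ − d_i⁴)/32 = π(0.136⁴ − 0.0940⁴)/32 = 2.592×10^-5 m⁴.
θ = T·L/(G·J) = 8090 × 1.86 / (26.9×10⁹ × 2.592×10^-5) = 0.02158 rad.

1.24°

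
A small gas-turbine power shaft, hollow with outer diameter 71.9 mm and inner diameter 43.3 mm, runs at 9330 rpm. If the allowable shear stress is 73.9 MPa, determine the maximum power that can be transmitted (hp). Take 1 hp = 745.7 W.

J = π(d_o⁴ − d_i⁴)/32 = π(0.0719⁴ − 0.0433⁴)/32 = 2.279×10^-6 m⁴.
T_max = τ_allow·J/r = 7.39×10^7 × 2.279×10^-6 / 0.0360 = 4684 N·m.
ω = 2π·9330/60 = 977.0 rad/s, so P_max = T_max·ω = 4.576×10^6 W.

6140 hp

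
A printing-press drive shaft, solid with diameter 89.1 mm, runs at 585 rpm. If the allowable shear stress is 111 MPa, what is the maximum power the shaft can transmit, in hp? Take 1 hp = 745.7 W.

J = πd⁴/32 = π(0.0891)⁴/32 = 6.187×10^-6 m⁴.
T_max = τ_allow·J/r = 1.11×10^8 × 6.187×10^-6 / 0.0445 = 15420 N·m.
ω = 2π·585/60 = 61.26 rad/s, so P_max = T_max·ω = 9.444×10^5 W.

1270 hp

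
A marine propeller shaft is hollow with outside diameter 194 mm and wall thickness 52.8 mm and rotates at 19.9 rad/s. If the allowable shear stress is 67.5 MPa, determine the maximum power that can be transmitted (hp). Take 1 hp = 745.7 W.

J = π(d_o⁴ − d_i⁴)/32 = π(0.194⁴ − 0.0884⁴)/32 = 1.331×10^-4 m⁴.
T_max = τ_allow·J/r = 6.75×10^7 × 1.331×10^-4 / 0.0970 = 92600 N·m.
ω = 19.9 rad/s, so P_max = T_max·ω = 1.843×10^6 W.

2470 hp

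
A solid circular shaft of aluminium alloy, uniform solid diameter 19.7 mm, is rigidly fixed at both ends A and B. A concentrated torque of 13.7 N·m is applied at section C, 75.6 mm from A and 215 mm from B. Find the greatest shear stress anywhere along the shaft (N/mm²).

With uniform GJ and both ends fixed, compatibility θ_AC = θ_CB gives T_A·a = T_B·b, together with T_A + T_B = T₀.
T_A = T₀·b/(a+b) = 13.70·215/290.6 = 10.14 N·m; T_B = 3.564 N·m.
τ in each portion: τ_AC = 6.75×10^6 Pa, τ_CB = 2.37×10^6 Pa; maximum is in AC.
τ_max = T_AC·r/J = 10.14·0.00985/1.48×10^-8 = 6.752×10^6 Pa.

6.75 N/mm²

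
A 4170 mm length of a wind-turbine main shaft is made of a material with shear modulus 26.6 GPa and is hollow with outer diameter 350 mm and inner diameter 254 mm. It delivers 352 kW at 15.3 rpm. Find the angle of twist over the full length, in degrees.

ω = 2π·15.3/60 = 1.602 rad/s, so T = P/ω = 352×10³ / 1.602 = 219700 N·m.
J = π(d_o⁴ − d_i⁴)/32 = π(0.350⁴ − 0.254⁴)/32 = 1.065×10^-3 m⁴.
θ = T·L/(G·J) = 219700 × 4.17 / (26.6×10⁹ × 1.065×10^-3) = 0.03235 rad.

1.85°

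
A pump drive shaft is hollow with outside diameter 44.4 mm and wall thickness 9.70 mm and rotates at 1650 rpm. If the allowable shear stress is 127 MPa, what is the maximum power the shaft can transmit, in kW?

339 kW

J = π(d_o⁴ − d_i⁴)/32 = π(0.0444⁴ − 0.0250⁴)/32 = 3.432×10^-7 m⁴.
T_max = τ_allow·J/r = 1.27×10^8 × 3.432×10^-7 / 0.0222 = 1963 N·m.
ω = 2π·1650/60 = 172.8 rad/s, so P_max = T_max·ω = 3.392×10^5 W.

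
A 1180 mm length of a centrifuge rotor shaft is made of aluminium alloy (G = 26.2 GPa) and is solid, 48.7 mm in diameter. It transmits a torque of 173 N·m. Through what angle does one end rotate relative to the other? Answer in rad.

0.0141 rad

J = πd⁴/32 = π(0.0487)⁴/32 = 5.522×10^-7 m⁴.
θ = T·L/(G·J) = 173.0 × 1.18 / (26.2×10⁹ × 5.522×10^-7) = 0.01411 rad.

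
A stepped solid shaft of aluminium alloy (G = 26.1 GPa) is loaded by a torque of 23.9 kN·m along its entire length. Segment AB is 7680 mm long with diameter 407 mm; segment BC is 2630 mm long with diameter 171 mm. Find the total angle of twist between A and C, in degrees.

J_AB = π(0.407)⁴/32 = 2.69×10^-3 m⁴; J_BC = π(0.171)⁴/32 = 8.39×10^-5 m⁴.
θ = (T/G)·Σ L_i/J_i = (23900/26.1×10⁹)·(7.68/2.69×10^-3 + 2.63/8.39×10^-5) = 0.03130 rad.

1.79°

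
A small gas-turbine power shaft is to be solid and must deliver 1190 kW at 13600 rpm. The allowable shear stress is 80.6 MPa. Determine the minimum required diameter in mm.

ω = 2π·13600/60 = 1424 rad/s, so T = P/ω = 1190×10³ / 1424 = 835.6 N·m.
For a solid shaft τ_max = 16T/(πd³), so d = (16T/(π τ_allow))^(1/3) = (16·835.6/(π·8.06×10^7))^(1/3) = 0.03751 m.

37.5 mm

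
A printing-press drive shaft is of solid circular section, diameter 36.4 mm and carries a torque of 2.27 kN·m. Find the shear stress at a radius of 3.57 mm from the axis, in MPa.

47.0 MPa

J = πd⁴/32 = π(0.0364)⁴/32 = 1.723×10^-7 m⁴.
Shear stress varies linearly with radius: τ = T·r/J = 2270 × 0.00357 / 1.723×10^-7 = 4.702×10^7 Pa.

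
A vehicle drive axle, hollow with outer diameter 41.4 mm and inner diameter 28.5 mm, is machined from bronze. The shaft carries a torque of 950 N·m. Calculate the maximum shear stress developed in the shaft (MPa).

87.9 MPa

J = π(d_o⁴ − d_i⁴)/32 = π(0.0414⁴ − 0.0285⁴)/32 = 2.236×10^-7 m⁴.
τ_max = T·r/J = 950.0 × 0.0207 / 2.236×10^-7 = 8.793×10^7 Pa.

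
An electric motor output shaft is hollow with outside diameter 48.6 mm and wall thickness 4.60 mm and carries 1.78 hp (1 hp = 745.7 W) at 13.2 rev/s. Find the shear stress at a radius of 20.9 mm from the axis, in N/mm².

ω = 2π·13.2 = 82.94 rad/s, so T = P/ω = 1.78×745.7 / 82.94 = 16.00 N·m.
J = π(d_o⁴ − d_i⁴)/32 = π(0.0486⁴ − 0.0394⁴)/32 = 3.111×10^-7 m⁴.
Shear stress varies linearly with radius: τ = T·r/J = 16.00 × 0.0209 / 3.111×10^-7 = 1.075×10^6 Pa.

1.08 N/mm²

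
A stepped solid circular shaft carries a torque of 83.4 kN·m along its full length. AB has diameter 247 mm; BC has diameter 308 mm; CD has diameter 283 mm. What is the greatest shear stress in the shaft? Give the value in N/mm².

Under the same torque, τ_max = 16T/(πd³) is largest where d is smallest — segment AB (d = 247 mm).
τ_max = 16·83400/(π·(0.247)³) = 2.819×10^7 Pa.

28.2 N/mm²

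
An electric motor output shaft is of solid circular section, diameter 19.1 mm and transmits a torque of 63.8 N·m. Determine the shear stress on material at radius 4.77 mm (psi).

3380 psi

J = πd⁴/32 = π(0.0191)⁴/32 = 1.307×10^-8 m⁴.
Shear stress varies linearly with radius: τ = T·r/J = 63.80 × 0.00477 / 1.307×10^-8 = 2.329×10^7 Pa.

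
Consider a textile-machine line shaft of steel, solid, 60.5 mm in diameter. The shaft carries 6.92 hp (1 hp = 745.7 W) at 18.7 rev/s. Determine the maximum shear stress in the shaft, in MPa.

ω = 2π·18.7 = 117.5 rad/s, so T = P/ω = 6.92×745.7 / 117.5 = 43.92 N·m.
J = πd⁴/32 = π(0.0605)⁴/32 = 1.315×10^-6 m⁴.
τ_max = T·r/J = 43.92 × 0.0302 / 1.315×10^-6 = 1.010×10^6 Pa.

1.01 MPa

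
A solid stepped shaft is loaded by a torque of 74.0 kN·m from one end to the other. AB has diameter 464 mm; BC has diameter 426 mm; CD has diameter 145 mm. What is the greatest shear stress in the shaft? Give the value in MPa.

124 MPa

Under the same torque, τ_max = 16T/(πd³) is largest where d is smallest — segment CD (d = 145 mm).
τ_max = 16·74000/(π·(0.145)³) = 1.236×10^8 Pa.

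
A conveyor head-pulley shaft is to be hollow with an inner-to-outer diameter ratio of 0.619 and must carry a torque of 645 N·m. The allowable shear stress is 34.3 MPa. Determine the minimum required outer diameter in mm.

48.2 mm

For a hollow shaft with d_i/d_o = 0.619: τ_max = 16T/(π d_o³ (1−k⁴)), so d_o = [16T/(π τ_allow (1−k⁴))]^(1/3) = [16·645.0/(π·3.43×10^7·0.8532)]^(1/3) = 0.04824 m.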